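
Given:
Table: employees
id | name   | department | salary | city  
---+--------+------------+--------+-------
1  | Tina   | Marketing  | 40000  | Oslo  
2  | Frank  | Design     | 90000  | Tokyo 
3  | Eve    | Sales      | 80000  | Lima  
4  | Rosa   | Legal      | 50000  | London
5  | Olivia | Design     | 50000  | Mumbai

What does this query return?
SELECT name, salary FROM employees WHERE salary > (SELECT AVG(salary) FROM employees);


Subquery: AVG(salary) = 62000.0
Filtering: salary > 62000.0
  Frank (90000) -> MATCH
  Eve (80000) -> MATCH


2 rows:
Frank, 90000
Eve, 80000


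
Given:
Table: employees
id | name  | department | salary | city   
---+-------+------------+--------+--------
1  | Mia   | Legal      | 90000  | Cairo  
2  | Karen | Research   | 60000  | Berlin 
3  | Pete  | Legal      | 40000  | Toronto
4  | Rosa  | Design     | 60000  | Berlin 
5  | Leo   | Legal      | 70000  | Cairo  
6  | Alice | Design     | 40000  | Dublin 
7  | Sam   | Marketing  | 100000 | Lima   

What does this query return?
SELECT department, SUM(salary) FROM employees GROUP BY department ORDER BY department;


Summing salary within each department:
  Design: 60000 + 40000 = 100000
  Legal: 90000 + 40000 + 70000 = 200000
  Marketing: 100000 = 100000
  Research: 60000 = 60000


4 groups:
Design, 100000
Legal, 200000
Marketing, 100000
Research, 60000


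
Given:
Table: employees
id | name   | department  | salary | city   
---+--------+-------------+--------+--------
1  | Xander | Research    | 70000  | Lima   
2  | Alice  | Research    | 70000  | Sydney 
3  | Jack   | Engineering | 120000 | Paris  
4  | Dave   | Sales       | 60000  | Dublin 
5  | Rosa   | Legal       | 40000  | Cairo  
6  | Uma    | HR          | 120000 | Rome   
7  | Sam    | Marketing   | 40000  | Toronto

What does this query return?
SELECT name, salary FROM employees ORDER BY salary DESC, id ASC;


Sorting by salary DESC, then id ASC for ties

7 rows:
Jack, 120000
Uma, 120000
Xander, 70000
Alice, 70000
Dave, 60000
Rosa, 40000
Sam, 40000


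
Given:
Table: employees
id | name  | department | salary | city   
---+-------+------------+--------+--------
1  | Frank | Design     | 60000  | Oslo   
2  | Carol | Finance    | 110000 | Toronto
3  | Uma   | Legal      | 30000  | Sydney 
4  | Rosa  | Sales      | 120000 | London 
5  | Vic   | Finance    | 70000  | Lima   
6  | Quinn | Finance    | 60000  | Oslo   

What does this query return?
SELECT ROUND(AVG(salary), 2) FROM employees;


SUM(salary) = 450000
COUNT = 6
ROUND(AVG, 2) = ROUND(450000 / 6, 2) = 75000.0

75000.0


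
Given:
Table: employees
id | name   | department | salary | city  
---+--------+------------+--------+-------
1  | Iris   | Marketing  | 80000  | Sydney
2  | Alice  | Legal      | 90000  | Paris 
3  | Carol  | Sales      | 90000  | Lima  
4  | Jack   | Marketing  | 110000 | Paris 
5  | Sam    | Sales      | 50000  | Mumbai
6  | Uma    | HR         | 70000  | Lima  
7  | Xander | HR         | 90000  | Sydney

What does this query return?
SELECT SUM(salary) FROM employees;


SUM(salary) = 80000 + 90000 + 90000 + 110000 + 50000 + 70000 + 90000 = 580000

580000


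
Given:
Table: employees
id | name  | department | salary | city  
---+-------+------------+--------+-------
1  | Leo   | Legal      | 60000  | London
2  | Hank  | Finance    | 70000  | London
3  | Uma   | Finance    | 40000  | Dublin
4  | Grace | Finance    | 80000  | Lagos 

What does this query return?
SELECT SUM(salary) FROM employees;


SUM(salary) = 60000 + 70000 + 40000 + 80000 = 250000

250000


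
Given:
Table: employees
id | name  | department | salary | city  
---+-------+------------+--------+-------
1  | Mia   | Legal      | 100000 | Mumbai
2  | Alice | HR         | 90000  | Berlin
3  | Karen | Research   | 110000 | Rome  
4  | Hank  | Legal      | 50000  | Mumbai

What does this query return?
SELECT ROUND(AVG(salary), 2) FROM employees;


SUM(salary) = 350000
COUNT = 4
ROUND(AVG, 2) = ROUND(350000 / 4, 2) = 87500.0

87500.0


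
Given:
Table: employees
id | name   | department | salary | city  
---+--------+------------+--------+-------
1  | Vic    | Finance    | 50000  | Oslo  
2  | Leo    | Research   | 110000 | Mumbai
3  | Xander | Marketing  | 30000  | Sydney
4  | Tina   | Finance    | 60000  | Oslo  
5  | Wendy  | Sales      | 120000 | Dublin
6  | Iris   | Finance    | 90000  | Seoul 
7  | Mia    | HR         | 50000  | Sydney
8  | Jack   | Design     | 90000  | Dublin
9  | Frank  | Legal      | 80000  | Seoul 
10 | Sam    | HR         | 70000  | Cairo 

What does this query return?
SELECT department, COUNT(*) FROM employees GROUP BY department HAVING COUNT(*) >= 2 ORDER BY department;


Groups with count >= 2:
  Finance: 3 -> PASS
  HR: 2 -> PASS
  Design: 1 -> filtered out
  Legal: 1 -> filtered out
  Marketing: 1 -> filtered out
  Research: 1 -> filtered out
  Sales: 1 -> filtered out


2 groups:
Finance, 3
HR, 2


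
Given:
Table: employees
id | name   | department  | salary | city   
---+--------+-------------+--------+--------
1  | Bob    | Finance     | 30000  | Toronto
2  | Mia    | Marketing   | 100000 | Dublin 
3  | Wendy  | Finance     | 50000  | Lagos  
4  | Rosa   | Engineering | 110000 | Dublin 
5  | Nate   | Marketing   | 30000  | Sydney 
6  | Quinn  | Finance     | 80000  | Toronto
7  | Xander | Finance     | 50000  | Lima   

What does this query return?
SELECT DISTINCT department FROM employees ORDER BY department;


All 'department' values (row order): Finance, Marketing, Finance, Engineering, Marketing, Finance, Finance
Removing duplicates leaves 3 unique value(s).

3 values:
Engineering
Finance
Marketing


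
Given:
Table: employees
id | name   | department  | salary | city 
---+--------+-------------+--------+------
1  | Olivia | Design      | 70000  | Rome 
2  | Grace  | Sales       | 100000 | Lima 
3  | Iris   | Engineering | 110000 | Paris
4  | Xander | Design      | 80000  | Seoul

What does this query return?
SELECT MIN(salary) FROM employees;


Salaries: 70000, 100000, 110000, 80000
MIN = 70000

70000


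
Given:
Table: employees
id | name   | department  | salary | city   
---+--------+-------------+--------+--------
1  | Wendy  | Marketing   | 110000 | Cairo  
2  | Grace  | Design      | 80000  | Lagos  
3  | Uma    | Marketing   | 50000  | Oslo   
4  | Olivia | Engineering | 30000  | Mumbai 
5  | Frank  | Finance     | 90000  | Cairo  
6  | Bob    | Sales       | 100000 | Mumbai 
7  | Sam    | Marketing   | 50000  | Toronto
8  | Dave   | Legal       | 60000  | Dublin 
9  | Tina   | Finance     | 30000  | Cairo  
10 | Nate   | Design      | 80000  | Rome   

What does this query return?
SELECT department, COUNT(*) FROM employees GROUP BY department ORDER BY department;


Assigning each row to its department group:
  Wendy -> Marketing
  Grace -> Design
  Uma -> Marketing
  Olivia -> Engineering
  Frank -> Finance
  Bob -> Sales
  Sam -> Marketing
  Dave -> Legal
  Tina -> Finance
  Nate -> Design


6 groups:
Design, 2
Engineering, 1
Finance, 2
Legal, 1
Marketing, 3
Sales, 1


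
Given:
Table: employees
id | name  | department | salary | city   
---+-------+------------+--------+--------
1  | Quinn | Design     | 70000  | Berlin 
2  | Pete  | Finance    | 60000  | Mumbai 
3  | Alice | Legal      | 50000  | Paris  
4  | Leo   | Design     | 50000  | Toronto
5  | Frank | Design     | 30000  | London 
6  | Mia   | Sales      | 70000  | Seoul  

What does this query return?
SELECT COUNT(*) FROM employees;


COUNT(*) counts all rows

6


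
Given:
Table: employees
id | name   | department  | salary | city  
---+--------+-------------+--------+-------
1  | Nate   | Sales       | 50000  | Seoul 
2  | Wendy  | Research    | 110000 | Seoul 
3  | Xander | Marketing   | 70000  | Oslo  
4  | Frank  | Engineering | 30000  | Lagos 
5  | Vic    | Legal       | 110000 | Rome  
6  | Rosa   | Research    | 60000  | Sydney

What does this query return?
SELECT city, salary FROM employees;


Projecting columns: city, salary

6 rows:
Seoul, 50000
Seoul, 110000
Oslo, 70000
Lagos, 30000
Rome, 110000
Sydney, 60000


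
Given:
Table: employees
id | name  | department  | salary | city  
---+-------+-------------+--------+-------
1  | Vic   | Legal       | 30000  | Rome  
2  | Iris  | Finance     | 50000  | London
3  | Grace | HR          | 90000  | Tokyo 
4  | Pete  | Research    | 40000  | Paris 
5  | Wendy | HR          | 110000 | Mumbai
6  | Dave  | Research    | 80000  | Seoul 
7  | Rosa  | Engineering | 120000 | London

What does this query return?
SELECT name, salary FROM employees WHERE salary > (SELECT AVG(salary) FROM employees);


Subquery: AVG(salary) = 74285.71
Filtering: salary > 74285.71
  Grace (90000) -> MATCH
  Wendy (110000) -> MATCH
  Dave (80000) -> MATCH
  Rosa (120000) -> MATCH


4 rows:
Grace, 90000
Wendy, 110000
Dave, 80000
Rosa, 120000


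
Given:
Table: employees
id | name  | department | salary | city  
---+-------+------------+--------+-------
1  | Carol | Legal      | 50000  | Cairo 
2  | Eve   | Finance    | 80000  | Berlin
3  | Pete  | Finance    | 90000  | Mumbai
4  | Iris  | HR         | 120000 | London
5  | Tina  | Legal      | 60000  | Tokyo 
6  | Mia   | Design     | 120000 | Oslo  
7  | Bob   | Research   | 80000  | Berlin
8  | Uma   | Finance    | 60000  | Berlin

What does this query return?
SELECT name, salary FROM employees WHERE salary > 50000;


Filtering: salary > 50000
Matching: 7 rows

7 rows:
Eve, 80000
Pete, 90000
Iris, 120000
Tina, 60000
Mia, 120000
Bob, 80000
Uma, 60000


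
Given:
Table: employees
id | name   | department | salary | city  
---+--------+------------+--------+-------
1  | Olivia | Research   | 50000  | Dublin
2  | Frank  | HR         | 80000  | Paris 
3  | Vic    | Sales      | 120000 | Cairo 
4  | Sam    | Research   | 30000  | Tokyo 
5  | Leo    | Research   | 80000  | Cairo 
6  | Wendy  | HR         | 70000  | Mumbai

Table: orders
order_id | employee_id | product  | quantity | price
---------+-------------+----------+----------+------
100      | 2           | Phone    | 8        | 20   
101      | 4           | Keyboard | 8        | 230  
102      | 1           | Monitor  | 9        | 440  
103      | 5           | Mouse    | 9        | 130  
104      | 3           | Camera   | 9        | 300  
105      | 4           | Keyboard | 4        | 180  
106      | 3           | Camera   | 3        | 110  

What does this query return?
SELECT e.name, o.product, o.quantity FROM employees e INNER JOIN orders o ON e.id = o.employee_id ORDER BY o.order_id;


Joining employees.id = orders.employee_id:
  employee Frank (id=2) -> order Phone
  employee Sam (id=4) -> order Keyboard
  employee Olivia (id=1) -> order Monitor
  employee Leo (id=5) -> order Mouse
  employee Vic (id=3) -> order Camera
  employee Sam (id=4) -> order Keyboard
  employee Vic (id=3) -> order Camera


7 rows:
Frank, Phone, 8
Sam, Keyboard, 8
Olivia, Monitor, 9
Leo, Mouse, 9
Vic, Camera, 9
Sam, Keyboard, 4
Vic, Camera, 3


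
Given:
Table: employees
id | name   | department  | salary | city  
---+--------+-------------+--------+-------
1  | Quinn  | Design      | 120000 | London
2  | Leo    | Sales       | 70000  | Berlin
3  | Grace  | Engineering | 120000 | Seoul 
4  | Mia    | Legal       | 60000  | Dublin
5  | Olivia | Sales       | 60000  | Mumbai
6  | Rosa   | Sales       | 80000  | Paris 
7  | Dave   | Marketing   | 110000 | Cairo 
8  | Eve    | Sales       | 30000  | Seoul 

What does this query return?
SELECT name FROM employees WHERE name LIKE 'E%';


LIKE 'E%' matches names starting with 'E'
Matching: 1

1 rows:
Eve


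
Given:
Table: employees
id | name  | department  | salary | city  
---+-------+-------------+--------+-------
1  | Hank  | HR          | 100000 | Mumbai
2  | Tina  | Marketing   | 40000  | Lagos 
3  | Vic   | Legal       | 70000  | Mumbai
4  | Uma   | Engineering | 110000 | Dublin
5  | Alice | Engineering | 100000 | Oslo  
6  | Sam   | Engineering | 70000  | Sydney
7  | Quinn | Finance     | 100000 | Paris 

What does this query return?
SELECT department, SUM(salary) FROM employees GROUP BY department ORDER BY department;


Summing salary within each department:
  Engineering: 110000 + 100000 + 70000 = 280000
  Finance: 100000 = 100000
  HR: 100000 = 100000
  Legal: 70000 = 70000
  Marketing: 40000 = 40000


5 groups:
Engineering, 280000
Finance, 100000
HR, 100000
Legal, 70000
Marketing, 40000


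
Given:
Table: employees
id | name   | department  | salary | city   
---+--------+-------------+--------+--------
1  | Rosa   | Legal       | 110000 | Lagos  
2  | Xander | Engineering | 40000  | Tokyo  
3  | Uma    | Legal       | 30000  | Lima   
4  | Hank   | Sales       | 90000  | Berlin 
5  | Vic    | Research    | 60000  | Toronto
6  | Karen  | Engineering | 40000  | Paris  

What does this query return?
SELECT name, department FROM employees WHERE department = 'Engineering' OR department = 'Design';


Filtering: department = 'Engineering' OR 'Design'
Matching: 2 rows

2 rows:
Xander, Engineering
Karen, Engineering


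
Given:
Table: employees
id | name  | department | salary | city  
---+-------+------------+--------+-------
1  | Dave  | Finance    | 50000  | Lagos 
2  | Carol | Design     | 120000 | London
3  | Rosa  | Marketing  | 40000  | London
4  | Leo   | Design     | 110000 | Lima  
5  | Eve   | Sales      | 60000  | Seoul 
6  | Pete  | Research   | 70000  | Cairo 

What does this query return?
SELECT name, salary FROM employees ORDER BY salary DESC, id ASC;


Sorting by salary DESC, then id ASC for ties

6 rows:
Carol, 120000
Leo, 110000
Pete, 70000
Eve, 60000
Dave, 50000
Rosa, 40000


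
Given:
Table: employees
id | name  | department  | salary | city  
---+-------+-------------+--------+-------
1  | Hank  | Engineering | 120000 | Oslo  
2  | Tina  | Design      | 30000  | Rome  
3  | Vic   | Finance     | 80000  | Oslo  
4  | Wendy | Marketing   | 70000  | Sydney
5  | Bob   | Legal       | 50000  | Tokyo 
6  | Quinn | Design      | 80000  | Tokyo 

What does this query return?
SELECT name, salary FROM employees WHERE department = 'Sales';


Filtering: department = 'Sales'
Matching rows: 0

Empty result set (0 rows)


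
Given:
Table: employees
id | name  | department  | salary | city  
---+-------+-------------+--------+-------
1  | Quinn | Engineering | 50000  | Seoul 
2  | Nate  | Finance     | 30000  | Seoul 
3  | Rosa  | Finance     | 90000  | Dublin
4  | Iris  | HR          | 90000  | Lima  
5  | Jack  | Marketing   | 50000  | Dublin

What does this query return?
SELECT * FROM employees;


SELECT * returns all 5 rows with all columns

5 rows:
1, Quinn, Engineering, 50000, Seoul
2, Nate, Finance, 30000, Seoul
3, Rosa, Finance, 90000, Dublin
4, Iris, HR, 90000, Lima
5, Jack, Marketing, 50000, Dublin


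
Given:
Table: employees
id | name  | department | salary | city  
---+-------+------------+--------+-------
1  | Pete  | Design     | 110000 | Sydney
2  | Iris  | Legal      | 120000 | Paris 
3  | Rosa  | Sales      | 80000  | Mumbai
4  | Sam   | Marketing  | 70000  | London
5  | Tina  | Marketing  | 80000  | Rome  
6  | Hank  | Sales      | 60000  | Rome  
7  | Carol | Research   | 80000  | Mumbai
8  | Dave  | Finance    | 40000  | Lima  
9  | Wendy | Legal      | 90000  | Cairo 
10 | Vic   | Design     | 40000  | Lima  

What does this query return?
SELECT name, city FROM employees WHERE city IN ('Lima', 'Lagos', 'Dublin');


Filtering: city IN ('Lima', 'Lagos', 'Dublin')
Matching: 2 rows

2 rows:
Dave, Lima
Vic, Lima


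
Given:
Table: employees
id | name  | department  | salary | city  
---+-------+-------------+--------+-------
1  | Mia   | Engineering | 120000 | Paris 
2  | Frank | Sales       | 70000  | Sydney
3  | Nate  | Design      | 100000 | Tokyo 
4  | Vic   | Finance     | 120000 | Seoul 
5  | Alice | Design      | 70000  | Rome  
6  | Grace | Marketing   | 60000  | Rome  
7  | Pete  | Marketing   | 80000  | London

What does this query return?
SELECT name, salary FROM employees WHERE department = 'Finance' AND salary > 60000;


Filtering: department = 'Finance' AND salary > 60000
Matching: 1 rows

1 rows:
Vic, 120000


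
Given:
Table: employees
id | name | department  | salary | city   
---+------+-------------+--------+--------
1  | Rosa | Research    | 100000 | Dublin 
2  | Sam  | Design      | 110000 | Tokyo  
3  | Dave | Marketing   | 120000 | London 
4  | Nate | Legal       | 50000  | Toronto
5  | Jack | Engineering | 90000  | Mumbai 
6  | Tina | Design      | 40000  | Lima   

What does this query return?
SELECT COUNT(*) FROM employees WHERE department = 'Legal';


Counting rows where department = 'Legal'
  Nate -> MATCH


1


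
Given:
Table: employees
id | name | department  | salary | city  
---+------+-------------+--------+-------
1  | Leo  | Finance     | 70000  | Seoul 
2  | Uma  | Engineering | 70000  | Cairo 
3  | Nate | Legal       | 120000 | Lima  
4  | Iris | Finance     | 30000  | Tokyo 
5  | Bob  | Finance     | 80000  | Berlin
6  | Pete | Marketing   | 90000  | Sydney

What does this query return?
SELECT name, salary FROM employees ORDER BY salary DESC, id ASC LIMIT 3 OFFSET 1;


Sort by salary DESC (id ASC tiebreak), then skip 1 and take 3
Rows 2 through 4

3 rows:
Pete, 90000
Bob, 80000
Leo, 70000


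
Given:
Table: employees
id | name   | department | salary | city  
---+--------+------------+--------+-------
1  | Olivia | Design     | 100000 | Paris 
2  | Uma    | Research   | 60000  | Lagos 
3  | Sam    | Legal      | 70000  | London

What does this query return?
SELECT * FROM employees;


SELECT * returns all 3 rows with all columns

3 rows:
1, Olivia, Design, 100000, Paris
2, Uma, Research, 60000, Lagos
3, Sam, Legal, 70000, London


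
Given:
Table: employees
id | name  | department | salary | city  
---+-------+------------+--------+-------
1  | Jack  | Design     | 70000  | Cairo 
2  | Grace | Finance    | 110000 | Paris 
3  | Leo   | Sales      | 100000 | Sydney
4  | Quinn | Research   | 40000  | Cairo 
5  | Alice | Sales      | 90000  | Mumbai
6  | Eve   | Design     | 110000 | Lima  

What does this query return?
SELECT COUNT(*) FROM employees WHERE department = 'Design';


Counting rows where department = 'Design'
  Jack -> MATCH
  Eve -> MATCH


2


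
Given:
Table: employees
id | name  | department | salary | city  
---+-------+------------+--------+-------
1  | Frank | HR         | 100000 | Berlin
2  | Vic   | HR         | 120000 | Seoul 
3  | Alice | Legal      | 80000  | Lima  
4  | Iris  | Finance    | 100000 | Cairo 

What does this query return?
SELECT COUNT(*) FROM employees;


COUNT(*) counts all rows

4


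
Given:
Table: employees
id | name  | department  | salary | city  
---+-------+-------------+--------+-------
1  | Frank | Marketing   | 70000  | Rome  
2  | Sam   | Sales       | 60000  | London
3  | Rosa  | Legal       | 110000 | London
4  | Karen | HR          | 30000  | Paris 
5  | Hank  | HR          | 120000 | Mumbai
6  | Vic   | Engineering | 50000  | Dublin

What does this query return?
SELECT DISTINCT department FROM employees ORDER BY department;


All 'department' values (row order): Marketing, Sales, Legal, HR, HR, Engineering
Removing duplicates leaves 5 unique value(s).

5 values:
Engineering
HR
Legal
Marketing
Sales


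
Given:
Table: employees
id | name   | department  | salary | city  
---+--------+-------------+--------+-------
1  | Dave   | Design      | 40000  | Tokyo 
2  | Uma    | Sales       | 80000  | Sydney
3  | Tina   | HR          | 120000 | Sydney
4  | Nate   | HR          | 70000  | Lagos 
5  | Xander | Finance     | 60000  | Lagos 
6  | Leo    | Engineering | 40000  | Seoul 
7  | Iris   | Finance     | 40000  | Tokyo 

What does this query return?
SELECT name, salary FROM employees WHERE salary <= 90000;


Filtering: salary <= 90000
Matching: 6 rows

6 rows:
Dave, 40000
Uma, 80000
Nate, 70000
Xander, 60000
Leo, 40000
Iris, 40000


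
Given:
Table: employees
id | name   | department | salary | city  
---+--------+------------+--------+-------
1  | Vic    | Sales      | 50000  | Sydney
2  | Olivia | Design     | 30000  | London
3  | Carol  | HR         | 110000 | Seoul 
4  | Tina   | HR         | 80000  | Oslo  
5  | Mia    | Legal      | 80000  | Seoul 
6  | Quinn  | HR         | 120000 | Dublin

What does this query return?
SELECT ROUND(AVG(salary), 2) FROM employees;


SUM(salary) = 470000
COUNT = 6
ROUND(AVG, 2) = ROUND(470000 / 6, 2) = 78333.33

78333.33


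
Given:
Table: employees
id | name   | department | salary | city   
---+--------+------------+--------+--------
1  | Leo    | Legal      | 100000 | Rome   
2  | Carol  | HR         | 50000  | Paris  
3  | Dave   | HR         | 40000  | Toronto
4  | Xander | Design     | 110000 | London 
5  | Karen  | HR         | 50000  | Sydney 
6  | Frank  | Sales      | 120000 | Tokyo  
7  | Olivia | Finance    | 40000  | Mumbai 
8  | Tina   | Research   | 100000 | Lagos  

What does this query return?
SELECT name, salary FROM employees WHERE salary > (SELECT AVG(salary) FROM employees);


Subquery: AVG(salary) = 76250.0
Filtering: salary > 76250.0
  Leo (100000) -> MATCH
  Xander (110000) -> MATCH
  Frank (120000) -> MATCH
  Tina (100000) -> MATCH


4 rows:
Leo, 100000
Xander, 110000
Frank, 120000
Tina, 100000


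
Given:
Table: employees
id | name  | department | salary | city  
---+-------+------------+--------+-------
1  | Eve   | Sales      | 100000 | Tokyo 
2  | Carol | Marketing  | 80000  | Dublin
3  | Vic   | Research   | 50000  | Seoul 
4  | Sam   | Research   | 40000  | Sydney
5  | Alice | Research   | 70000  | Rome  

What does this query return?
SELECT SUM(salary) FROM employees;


SUM(salary) = 100000 + 80000 + 50000 + 40000 + 70000 = 340000

340000


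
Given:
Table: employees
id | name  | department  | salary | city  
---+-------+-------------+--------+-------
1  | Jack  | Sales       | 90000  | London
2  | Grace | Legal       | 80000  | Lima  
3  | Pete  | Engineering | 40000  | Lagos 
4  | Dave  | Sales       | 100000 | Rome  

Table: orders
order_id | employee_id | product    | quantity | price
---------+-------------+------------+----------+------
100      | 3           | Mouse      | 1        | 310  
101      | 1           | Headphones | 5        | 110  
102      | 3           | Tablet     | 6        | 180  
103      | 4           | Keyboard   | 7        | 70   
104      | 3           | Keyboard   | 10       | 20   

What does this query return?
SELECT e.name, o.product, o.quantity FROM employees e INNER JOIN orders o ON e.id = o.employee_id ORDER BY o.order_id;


Joining employees.id = orders.employee_id:
  employee Pete (id=3) -> order Mouse
  employee Jack (id=1) -> order Headphones
  employee Pete (id=3) -> order Tablet
  employee Dave (id=4) -> order Keyboard
  employee Pete (id=3) -> order Keyboard


5 rows:
Pete, Mouse, 1
Jack, Headphones, 5
Pete, Tablet, 6
Dave, Keyboard, 7
Pete, Keyboard, 10


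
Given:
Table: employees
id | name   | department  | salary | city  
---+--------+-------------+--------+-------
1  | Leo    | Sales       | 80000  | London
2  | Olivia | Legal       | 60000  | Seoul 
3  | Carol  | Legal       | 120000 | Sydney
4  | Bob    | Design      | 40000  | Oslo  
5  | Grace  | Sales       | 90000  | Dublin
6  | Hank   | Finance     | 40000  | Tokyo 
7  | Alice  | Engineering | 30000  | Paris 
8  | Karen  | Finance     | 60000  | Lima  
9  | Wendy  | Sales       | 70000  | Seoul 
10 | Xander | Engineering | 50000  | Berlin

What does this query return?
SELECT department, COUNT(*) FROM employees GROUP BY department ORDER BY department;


Assigning each row to its department group:
  Leo -> Sales
  Olivia -> Legal
  Carol -> Legal
  Bob -> Design
  Grace -> Sales
  Hank -> Finance
  Alice -> Engineering
  Karen -> Finance
  Wendy -> Sales
  Xander -> Engineering


5 groups:
Design, 1
Engineering, 2
Finance, 2
Legal, 2
Sales, 3


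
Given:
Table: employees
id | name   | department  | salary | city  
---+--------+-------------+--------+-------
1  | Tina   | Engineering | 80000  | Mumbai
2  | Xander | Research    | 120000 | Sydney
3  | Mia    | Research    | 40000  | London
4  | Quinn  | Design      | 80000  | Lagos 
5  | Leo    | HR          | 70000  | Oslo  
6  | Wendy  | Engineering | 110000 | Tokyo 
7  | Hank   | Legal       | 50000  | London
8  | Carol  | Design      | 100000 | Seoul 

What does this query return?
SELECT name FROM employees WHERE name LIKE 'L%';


LIKE 'L%' matches names starting with 'L'
Matching: 1

1 rows:
Leo


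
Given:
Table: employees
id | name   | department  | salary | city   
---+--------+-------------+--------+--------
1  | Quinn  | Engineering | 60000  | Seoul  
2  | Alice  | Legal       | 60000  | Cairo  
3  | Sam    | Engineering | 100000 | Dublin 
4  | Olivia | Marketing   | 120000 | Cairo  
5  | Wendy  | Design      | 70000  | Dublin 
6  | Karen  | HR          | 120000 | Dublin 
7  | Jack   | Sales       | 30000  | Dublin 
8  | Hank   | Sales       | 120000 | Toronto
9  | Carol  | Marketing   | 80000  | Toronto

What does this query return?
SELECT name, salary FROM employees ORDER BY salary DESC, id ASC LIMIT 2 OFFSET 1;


Sort by salary DESC (id ASC tiebreak), then skip 1 and take 2
Rows 2 through 3

2 rows:
Karen, 120000
Hank, 120000


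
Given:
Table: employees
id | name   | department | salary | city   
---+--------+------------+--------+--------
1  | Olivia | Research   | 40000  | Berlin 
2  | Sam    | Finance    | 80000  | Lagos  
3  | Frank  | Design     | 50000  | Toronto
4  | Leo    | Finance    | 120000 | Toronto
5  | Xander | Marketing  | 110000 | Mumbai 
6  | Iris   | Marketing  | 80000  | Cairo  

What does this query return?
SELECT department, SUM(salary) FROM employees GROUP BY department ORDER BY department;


Summing salary within each department:
  Design: 50000 = 50000
  Finance: 80000 + 120000 = 200000
  Marketing: 110000 + 80000 = 190000
  Research: 40000 = 40000


4 groups:
Design, 50000
Finance, 200000
Marketing, 190000
Research, 40000


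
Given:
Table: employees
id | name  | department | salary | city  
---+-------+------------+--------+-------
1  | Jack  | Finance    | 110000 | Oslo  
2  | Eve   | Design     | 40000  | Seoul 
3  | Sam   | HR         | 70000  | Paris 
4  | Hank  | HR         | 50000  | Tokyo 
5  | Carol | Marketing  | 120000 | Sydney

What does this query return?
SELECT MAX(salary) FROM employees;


Salaries: 110000, 40000, 70000, 50000, 120000
MAX = 120000

120000


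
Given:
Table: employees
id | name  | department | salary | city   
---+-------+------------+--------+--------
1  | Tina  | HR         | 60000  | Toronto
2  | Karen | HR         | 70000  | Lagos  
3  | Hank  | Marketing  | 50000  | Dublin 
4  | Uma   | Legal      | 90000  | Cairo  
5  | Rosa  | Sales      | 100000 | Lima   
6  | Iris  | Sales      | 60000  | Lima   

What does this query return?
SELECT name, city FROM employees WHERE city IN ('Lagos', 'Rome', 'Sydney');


Filtering: city IN ('Lagos', 'Rome', 'Sydney')
Matching: 1 rows

1 rows:
Karen, Lagos


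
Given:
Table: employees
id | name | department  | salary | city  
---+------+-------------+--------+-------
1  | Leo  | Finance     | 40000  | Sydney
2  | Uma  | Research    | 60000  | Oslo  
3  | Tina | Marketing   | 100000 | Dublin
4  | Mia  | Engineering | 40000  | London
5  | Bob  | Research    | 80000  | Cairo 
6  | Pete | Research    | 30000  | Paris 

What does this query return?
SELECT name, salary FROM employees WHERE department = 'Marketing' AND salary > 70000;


Filtering: department = 'Marketing' AND salary > 70000
Matching: 1 rows

1 rows:
Tina, 100000


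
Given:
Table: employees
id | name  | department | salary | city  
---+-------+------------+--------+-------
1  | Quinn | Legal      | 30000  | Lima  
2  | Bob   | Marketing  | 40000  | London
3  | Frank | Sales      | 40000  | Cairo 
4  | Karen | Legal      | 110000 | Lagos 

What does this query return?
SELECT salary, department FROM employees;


Projecting columns: salary, department

4 rows:
30000, Legal
40000, Marketing
40000, Sales
110000, Legal


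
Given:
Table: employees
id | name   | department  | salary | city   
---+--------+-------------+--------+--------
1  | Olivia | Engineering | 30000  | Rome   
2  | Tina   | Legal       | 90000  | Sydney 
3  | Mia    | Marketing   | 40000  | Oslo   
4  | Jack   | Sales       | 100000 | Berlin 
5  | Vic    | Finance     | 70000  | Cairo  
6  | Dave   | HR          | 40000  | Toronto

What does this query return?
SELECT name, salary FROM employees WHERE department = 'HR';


Filtering: department = 'HR'
Matching rows: 1

1 rows:
Dave, 40000


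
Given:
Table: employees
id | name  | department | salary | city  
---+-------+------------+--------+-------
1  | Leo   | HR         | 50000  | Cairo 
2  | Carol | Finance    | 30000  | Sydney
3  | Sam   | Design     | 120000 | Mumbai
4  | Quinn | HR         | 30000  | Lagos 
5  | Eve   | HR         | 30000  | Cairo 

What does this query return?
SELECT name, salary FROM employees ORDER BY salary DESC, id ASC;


Sorting by salary DESC, then id ASC for ties

5 rows:
Sam, 120000
Leo, 50000
Carol, 30000
Quinn, 30000
Eve, 30000


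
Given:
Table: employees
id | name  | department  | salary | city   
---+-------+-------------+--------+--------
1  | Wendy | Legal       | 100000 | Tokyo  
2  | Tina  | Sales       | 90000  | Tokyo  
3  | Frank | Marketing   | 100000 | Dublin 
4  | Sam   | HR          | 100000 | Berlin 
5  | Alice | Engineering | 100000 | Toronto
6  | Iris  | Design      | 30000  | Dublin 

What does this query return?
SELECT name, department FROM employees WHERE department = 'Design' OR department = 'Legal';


Filtering: department = 'Design' OR 'Legal'
Matching: 2 rows

2 rows:
Wendy, Legal
Iris, Design


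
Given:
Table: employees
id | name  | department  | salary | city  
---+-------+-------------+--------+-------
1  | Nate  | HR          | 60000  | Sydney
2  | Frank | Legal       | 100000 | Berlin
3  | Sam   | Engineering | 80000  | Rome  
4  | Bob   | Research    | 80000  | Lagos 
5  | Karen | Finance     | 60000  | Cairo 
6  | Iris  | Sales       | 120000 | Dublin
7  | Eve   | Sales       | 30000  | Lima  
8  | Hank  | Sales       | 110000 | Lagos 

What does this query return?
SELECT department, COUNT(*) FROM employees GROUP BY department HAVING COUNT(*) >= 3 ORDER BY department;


Groups with count >= 3:
  Sales: 3 -> PASS
  Engineering: 1 -> filtered out
  Finance: 1 -> filtered out
  HR: 1 -> filtered out
  Legal: 1 -> filtered out
  Research: 1 -> filtered out


1 groups:
Sales, 3


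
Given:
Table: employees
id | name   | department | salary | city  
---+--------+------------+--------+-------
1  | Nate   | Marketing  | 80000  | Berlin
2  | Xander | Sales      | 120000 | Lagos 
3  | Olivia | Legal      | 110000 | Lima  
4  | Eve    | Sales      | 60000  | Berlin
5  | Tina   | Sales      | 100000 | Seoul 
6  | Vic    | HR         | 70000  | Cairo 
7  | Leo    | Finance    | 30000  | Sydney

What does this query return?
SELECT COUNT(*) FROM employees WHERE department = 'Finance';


Counting rows where department = 'Finance'
  Leo -> MATCH


1


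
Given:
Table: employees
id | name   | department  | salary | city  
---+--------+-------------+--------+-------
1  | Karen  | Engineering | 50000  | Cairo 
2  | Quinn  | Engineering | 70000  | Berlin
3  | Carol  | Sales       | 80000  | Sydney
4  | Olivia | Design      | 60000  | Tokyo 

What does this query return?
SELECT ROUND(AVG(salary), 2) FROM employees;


SUM(salary) = 260000
COUNT = 4
ROUND(AVG, 2) = ROUND(260000 / 4, 2) = 65000.0

65000.0


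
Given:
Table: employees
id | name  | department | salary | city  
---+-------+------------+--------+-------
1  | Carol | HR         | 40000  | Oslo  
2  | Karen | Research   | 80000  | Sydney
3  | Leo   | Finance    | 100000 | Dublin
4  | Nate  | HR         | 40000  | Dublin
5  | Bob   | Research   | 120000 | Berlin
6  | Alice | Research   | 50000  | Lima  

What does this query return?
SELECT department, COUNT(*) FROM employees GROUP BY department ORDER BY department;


Assigning each row to its department group:
  Carol -> HR
  Karen -> Research
  Leo -> Finance
  Nate -> HR
  Bob -> Research
  Alice -> Research


3 groups:
Finance, 1
HR, 2
Research, 3


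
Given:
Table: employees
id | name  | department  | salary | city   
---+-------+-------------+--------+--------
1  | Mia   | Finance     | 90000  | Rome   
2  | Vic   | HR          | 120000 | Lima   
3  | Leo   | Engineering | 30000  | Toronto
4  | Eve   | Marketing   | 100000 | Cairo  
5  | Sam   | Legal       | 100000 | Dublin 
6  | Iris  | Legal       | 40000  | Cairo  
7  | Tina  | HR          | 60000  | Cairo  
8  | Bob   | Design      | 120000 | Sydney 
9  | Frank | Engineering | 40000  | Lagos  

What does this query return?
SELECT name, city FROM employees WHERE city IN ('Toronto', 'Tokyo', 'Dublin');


Filtering: city IN ('Toronto', 'Tokyo', 'Dublin')
Matching: 2 rows

2 rows:
Leo, Toronto
Sam, Dublin


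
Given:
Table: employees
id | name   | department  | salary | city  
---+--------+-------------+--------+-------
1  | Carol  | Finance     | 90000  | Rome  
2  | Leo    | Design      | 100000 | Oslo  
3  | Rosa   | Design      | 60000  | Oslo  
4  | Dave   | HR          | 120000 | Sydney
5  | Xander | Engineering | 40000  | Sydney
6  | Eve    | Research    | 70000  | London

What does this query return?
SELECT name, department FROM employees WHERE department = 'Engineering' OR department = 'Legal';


Filtering: department = 'Engineering' OR 'Legal'
Matching: 1 rows

1 rows:
Xander, Engineering


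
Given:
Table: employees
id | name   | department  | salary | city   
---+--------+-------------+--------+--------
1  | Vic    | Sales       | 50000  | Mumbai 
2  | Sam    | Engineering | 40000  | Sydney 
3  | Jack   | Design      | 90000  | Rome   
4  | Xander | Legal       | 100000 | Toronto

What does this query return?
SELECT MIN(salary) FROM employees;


Salaries: 50000, 40000, 90000, 100000
MIN = 40000

40000


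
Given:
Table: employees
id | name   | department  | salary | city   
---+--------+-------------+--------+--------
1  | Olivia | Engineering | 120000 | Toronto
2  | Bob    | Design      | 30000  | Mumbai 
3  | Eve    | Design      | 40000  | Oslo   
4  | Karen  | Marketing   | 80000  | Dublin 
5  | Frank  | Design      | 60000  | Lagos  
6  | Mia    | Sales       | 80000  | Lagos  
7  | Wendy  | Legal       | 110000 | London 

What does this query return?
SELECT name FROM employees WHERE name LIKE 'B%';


LIKE 'B%' matches names starting with 'B'
Matching: 1

1 rows:
Bob


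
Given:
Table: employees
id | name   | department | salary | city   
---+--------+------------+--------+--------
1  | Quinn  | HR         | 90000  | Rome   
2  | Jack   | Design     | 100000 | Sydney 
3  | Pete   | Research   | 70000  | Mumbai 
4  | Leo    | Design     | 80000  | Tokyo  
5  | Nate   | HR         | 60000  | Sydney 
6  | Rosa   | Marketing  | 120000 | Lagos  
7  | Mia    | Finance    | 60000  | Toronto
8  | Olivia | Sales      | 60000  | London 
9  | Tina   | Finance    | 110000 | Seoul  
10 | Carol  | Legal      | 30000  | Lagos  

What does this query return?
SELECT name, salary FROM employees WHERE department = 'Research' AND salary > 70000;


Filtering: department = 'Research' AND salary > 70000
Matching: 0 rows

Empty result set (0 rows)


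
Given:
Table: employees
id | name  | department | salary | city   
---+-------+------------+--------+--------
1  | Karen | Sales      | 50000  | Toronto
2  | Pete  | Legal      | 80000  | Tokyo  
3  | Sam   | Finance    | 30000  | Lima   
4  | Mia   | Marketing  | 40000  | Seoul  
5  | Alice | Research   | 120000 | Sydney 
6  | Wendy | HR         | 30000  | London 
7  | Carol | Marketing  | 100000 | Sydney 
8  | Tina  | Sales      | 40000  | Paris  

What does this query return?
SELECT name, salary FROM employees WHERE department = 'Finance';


Filtering: department = 'Finance'
Matching rows: 1

1 rows:
Sam, 30000


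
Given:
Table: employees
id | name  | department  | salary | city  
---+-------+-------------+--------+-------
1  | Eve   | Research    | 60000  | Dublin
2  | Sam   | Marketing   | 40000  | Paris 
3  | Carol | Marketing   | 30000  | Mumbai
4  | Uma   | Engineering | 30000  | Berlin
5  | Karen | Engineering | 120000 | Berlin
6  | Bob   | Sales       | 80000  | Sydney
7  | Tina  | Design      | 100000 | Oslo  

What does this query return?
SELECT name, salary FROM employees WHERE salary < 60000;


Filtering: salary < 60000
Matching: 3 rows

3 rows:
Sam, 40000
Carol, 30000
Uma, 30000


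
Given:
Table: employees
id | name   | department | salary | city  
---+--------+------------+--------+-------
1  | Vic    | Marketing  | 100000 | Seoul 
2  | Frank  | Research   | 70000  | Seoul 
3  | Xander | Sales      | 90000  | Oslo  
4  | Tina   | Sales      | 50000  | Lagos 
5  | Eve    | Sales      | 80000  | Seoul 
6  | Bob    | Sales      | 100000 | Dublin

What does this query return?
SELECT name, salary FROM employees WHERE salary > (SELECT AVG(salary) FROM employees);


Subquery: AVG(salary) = 81666.67
Filtering: salary > 81666.67
  Vic (100000) -> MATCH
  Xander (90000) -> MATCH
  Bob (100000) -> MATCH


3 rows:
Vic, 100000
Xander, 90000
Bob, 100000


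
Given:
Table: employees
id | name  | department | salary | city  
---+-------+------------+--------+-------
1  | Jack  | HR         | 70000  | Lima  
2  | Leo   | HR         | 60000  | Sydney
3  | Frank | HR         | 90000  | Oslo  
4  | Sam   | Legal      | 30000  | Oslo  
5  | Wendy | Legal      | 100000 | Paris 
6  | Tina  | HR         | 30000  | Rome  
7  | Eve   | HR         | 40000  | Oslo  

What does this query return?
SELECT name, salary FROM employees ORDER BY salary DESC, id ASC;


Sorting by salary DESC, then id ASC for ties

7 rows:
Wendy, 100000
Frank, 90000
Jack, 70000
Leo, 60000
Eve, 40000
Sam, 30000
Tina, 30000


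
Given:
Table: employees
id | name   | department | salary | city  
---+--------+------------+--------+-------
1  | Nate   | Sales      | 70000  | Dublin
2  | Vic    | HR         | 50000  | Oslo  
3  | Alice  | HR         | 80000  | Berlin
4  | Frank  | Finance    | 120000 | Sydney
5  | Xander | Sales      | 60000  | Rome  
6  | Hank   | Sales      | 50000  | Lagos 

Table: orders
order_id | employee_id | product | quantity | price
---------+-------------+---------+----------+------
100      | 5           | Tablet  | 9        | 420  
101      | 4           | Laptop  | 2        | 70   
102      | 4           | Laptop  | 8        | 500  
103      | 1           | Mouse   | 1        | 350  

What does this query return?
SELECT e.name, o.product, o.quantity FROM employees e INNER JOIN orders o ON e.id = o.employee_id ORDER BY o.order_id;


Joining employees.id = orders.employee_id:
  employee Xander (id=5) -> order Tablet
  employee Frank (id=4) -> order Laptop
  employee Frank (id=4) -> order Laptop
  employee Nate (id=1) -> order Mouse


4 rows:
Xander, Tablet, 9
Frank, Laptop, 2
Frank, Laptop, 8
Nate, Mouse, 1


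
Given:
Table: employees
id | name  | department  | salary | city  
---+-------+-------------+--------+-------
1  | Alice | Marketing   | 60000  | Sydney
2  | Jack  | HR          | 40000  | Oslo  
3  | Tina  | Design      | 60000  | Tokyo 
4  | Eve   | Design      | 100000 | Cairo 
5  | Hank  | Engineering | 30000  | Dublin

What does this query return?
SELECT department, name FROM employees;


Projecting columns: department, name

5 rows:
Marketing, Alice
HR, Jack
Design, Tina
Design, Eve
Engineering, Hank


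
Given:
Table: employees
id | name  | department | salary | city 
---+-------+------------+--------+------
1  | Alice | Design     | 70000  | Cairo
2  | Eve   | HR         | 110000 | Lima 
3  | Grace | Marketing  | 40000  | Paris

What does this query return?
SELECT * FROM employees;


SELECT * returns all 3 rows with all columns

3 rows:
1, Alice, Design, 70000, Cairo
2, Eve, HR, 110000, Lima
3, Grace, Marketing, 40000, Paris


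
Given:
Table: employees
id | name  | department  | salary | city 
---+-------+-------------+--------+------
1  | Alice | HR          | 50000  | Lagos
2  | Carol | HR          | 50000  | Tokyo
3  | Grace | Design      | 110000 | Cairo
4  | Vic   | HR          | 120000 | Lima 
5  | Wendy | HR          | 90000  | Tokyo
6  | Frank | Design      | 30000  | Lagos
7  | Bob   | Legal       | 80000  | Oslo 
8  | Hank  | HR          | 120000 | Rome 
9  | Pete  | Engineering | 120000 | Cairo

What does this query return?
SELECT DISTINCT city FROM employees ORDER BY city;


All 'city' values (row order): Lagos, Tokyo, Cairo, Lima, Tokyo, Lagos, Oslo, Rome, Cairo
Removing duplicates leaves 6 unique value(s).

6 values:
Cairo
Lagos
Lima
Oslo
Rome
Tokyo
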